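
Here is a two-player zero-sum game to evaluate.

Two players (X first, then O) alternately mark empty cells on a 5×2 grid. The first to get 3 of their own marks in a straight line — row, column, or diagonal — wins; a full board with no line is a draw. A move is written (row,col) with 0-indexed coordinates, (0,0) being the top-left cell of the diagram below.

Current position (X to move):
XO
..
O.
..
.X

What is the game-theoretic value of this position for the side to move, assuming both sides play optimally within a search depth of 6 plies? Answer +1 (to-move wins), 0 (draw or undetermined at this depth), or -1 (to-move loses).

value(XO/../O./../.X, X) = 0

ply 1, X at XO/../O./../.X | (1,0)=+0→XO/X./O./../.X*; (1,1)=-1→XO/.X/O./../.X; (2,1)=+0→XO/../OX/../.X; (3,0)=+0→XO/../O./X./.X; (3,1)=-1→XO/../O./.X/.X; (4,0)=+0→XO/../O./../XX
ply 2, O at XO/X./O./../.X | (1,1)=+0→XO/XO/O./../.X*; (2,1)=+0→XO/X./OO/../.X; (3,0)=+0→XO/X./O./O./.X; (3,1)=+0→XO/X./O./.O/.X; (4,0)=+0→XO/X./O./../OX
ply 3, X at XO/XO/O./../.X | (2,1)=+0→XO/XO/OX/../.X*; (3,0)=-1→XO/XO/O./X./.X; (3,1)=-1→XO/XO/O./.X/.X; (4,0)=-1→XO/XO/O./../XX
ply 4, O at XO/XO/OX/../.X | (3,0)=-1→XO/XO/OX/O./.X; (3,1)=+0→XO/XO/OX/.O/.X*; (4,0)=-1→XO/XO/OX/../OX
ply 5, X at XO/XO/OX/.O/.X | (3,0)=+0→XO/XO/OX/XO/.X*; (4,0)=+0→XO/XO/OX/.O/XX
ply 6, O at XO/XO/OX/XO/.X | (4,0)=+0→XO/XO/OX/XO/OX*
ply 7: XO/XO/OX/XO/OX is terminal +0 (X); from XO/../O./../.X depth 6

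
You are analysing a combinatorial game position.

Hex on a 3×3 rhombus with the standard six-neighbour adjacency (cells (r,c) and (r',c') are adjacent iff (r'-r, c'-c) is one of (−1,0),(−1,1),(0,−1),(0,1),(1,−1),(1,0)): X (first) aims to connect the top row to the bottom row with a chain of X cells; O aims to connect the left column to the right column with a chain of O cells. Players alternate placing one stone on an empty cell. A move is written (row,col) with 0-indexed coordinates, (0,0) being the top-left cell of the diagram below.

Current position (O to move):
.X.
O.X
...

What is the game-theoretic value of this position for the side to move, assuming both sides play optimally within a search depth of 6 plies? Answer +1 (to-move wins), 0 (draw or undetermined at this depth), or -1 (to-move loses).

p1 O@[.X./O.X/...]: (0,0)[OX./O.X/...]-1* (0,2)[.XO/O.X/...]-1 (1,1)[.X./OOX/...]-1 (2,0)[.X./O.X/O..]-1 (2,1)[.X./O.X/.O.]-1 (2,2)[.X./O.X/..O]-1
p2 X@[OX./O.X/...]: (0,2)[OXX/O.X/...]+1* (1,1)[OX./OXX/...]+1 (2,0)[OX./O.X/X..]+1 (2,1)[OX./O.X/.X.]+1 (2,2)[OX./O.X/..X]+1
p3 O@[OXX/O.X/...]: (1,1)[OXX/OOX/...]-1* (2,0)[OXX/O.X/O..]-1 (2,1)[OXX/O.X/.O.]-1 (2,2)[OXX/O.X/..O]-1
p4 X@[OXX/OOX/...]: (2,0)[OXX/OOX/X..]+1* (2,1)[OXX/OOX/.X.]+1 (2,2)[OXX/OOX/..X]+1
p5 O@[OXX/OOX/X..]: (2,1)[OXX/OOX/XO.]-1* (2,2)[OXX/OOX/X.O]-1
p6 X@[OXX/OOX/XO.]: (2,2)[OXX/OOX/XOX]+1*
p7 O@[OXX/OOX/XOX] terminal -1; root [.X./O.X/...] d6

value(.X./O.X/..., O) = -1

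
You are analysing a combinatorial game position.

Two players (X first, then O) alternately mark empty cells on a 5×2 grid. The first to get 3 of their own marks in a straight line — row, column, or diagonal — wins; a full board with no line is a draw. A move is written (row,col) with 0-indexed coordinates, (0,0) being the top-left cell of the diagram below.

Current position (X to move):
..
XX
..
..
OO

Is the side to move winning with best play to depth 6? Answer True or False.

X winning at [../XX/../../OO]: True

ply 1, X at ../XX/../../OO | (0,0)=+0→X./XX/../../OO; (0,1)=+0→.X/XX/../../OO; (2,0)=+1→../XX/X./../OO*; (2,1)=+1→../XX/.X/../OO; (3,0)=+1→../XX/../X./OO; (3,1)=+1→../XX/../.X/OO
ply 2, O at ../XX/X./../OO | (0,0)=-1→O./XX/X./../OO*; (0,1)=-1→.O/XX/X./../OO; (2,1)=-1→../XX/XO/../OO; (3,0)=-1→../XX/X./O./OO; (3,1)=-1→../XX/X./.O/OO
ply 3, X at O./XX/X./../OO | (0,1)=+1→OX/XX/X./../OO*; (2,1)=+1→O./XX/XX/../OO; (3,0)=+1→O./XX/X./X./OO; (3,1)=+1→O./XX/X./.X/OO
ply 4, O at OX/XX/X./../OO | (2,1)=-1→OX/XX/XO/../OO*; (3,0)=-1→OX/XX/X./O./OO; (3,1)=-1→OX/XX/X./.O/OO
ply 5, X at OX/XX/XO/../OO | (3,0)=+1→OX/XX/XO/X./OO*; (3,1)=+0→OX/XX/XO/.X/OO
ply 6: OX/XX/XO/X./OO is terminal -1 (O); from ../XX/../../OO depth 6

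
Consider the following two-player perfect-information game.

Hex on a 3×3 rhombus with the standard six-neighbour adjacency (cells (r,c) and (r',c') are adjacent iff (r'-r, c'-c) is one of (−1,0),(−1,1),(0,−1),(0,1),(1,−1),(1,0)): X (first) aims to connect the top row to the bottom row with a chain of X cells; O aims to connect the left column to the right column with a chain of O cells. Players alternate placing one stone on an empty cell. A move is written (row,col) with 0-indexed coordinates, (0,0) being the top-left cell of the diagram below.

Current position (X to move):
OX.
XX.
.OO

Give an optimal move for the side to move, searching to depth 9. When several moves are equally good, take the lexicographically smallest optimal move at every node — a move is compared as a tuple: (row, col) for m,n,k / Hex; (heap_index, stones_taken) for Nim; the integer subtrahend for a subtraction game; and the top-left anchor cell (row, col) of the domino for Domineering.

ply 1, X at OX./XX./.OO | (0,2)=-1→OXX/XX./.OO; (1,2)=-1→OX./XXX/.OO; (2,0)=+1→OX./XX./XOO*
ply 2: OX./XX./XOO is terminal -1 (O); from OX./XX./.OO depth 9

X's best at [OX./XX./.OO]: (2,0)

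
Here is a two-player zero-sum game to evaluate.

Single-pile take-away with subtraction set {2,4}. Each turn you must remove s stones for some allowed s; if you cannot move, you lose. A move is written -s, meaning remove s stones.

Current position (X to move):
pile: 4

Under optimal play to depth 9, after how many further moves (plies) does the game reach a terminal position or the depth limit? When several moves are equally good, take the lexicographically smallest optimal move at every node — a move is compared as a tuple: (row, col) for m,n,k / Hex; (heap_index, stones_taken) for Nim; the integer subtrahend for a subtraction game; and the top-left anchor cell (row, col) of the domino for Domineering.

p1 X@[4]: -2[2]-1 -4[0]+1*
p2 O@[0] terminal -1; root [4] d9

PV length from [4]: 1 ply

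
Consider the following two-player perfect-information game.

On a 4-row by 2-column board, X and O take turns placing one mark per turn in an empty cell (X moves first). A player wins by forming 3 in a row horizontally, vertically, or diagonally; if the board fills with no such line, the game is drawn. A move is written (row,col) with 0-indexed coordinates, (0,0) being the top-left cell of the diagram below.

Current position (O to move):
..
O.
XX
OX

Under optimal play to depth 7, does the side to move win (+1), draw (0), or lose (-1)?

value(../O./XX/OX, O) = 0

p1 O@[../O./XX/OX]: (0,0)[O./O./XX/OX]-1 (0,1)[.O/O./XX/OX]-1 (1,1)[../OO/XX/OX]+0*
p2 X@[../OO/XX/OX]: (0,0)[X./OO/XX/OX]+0* (0,1)[.X/OO/XX/OX]+0
p3 O@[X./OO/XX/OX]: (0,1)[XO/OO/XX/OX]+0*
p4 X@[XO/OO/XX/OX] terminal +0; root [../O./XX/OX] d7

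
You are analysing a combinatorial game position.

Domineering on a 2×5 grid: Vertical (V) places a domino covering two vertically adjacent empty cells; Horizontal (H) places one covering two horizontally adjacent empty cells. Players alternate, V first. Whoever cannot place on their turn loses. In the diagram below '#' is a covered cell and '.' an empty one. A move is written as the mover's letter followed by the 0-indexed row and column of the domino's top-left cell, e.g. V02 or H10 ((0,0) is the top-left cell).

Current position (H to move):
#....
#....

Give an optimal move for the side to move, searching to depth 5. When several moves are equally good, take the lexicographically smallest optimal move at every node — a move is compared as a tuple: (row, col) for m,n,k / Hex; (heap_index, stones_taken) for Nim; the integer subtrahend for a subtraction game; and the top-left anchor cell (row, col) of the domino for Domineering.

p1 H@[#..../#....]: H01[###../#....]-1 H02[#.##./#....]+1* H03[#..##/#....]-1 H11[#..../###..]-1 H12[#..../#.##.]+1 H13[#..../#..##]-1
p2 V@[#.##./#....]: V01[####./##...]-1* V04[#.###/#...#]-1
p3 H@[####./##...]: H12[####./####.]-1 H13[####./##.##]+1*
p4 V@[####./##.##] terminal -1; root [#..../#....] d5

H's best at [#..../#....]: H02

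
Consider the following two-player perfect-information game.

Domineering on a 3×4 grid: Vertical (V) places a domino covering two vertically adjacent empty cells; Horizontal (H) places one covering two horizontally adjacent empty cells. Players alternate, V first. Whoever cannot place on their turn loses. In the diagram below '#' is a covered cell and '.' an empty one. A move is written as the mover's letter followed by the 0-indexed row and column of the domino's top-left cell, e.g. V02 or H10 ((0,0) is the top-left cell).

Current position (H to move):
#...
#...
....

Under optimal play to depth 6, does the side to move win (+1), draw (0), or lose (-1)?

value(#.../#.../...., H) = +1

ply 1, H at #.../#.../.... | H01=-1→###./#.../....; H02=-1→#.##/#.../....; H11=+1→#.../###./....*; H12=+1→#.../#.##/....; H20=-1→#.../#.../##..; H21=-1→#.../#.../.##.; H22=-1→#.../#.../..##
ply 2, V at #.../###./.... | V03=-1→#..#/####/....*; V13=-1→#.../####/...#
ply 3, H at #..#/####/.... | H01=+1→####/####/....*; H20=+1→#..#/####/##..; H21=+1→#..#/####/.##.; H22=+1→#..#/####/..##
ply 4: ####/####/.... is terminal -1 (V); from #.../#.../.... depth 6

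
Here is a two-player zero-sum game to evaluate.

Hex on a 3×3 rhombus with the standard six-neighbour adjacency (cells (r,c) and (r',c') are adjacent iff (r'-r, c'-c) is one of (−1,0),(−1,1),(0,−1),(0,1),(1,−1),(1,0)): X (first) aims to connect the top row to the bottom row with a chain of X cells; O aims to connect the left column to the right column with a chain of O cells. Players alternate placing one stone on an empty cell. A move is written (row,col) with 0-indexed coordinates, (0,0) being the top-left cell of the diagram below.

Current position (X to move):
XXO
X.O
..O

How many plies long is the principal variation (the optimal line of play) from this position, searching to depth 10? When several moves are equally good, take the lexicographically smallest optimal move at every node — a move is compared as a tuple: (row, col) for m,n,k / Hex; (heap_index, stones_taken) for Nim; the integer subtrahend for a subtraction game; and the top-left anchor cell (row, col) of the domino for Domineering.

p1 X@[XXO/X.O/..O]: (1,1)[XXO/XXO/..O]+1* (2,0)[XXO/X.O/X.O]+1 (2,1)[XXO/X.O/.XO]+1
p2 O@[XXO/XXO/..O]: (2,0)[XXO/XXO/O.O]-1* (2,1)[XXO/XXO/.OO]-1
p3 X@[XXO/XXO/O.O]: (2,1)[XXO/XXO/OXO]+1*
p4 O@[XXO/XXO/OXO] terminal -1; root [XXO/X.O/..O] d10

PV length from [XXO/X.O/..O]: 3 plies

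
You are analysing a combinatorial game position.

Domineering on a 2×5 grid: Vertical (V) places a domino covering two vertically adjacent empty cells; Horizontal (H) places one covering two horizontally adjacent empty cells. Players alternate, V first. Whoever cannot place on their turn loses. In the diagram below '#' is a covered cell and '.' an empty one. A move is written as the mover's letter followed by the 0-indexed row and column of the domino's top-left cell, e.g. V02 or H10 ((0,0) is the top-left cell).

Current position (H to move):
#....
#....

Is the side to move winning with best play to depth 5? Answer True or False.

ply 1, H at #..../#.... | H01=-1→###../#....; H02=+1→#.##./#....*; H03=-1→#..##/#....; H11=-1→#..../###..; H12=+1→#..../#.##.; H13=-1→#..../#..##
ply 2, V at #.##./#.... | V01=-1→####./##...*; V04=-1→#.###/#...#
ply 3, H at ####./##... | H12=-1→####./####.; H13=+1→####./##.##*
ply 4: ####./##.## is terminal -1 (V); from #..../#.... depth 5

H winning at [#..../#....]: True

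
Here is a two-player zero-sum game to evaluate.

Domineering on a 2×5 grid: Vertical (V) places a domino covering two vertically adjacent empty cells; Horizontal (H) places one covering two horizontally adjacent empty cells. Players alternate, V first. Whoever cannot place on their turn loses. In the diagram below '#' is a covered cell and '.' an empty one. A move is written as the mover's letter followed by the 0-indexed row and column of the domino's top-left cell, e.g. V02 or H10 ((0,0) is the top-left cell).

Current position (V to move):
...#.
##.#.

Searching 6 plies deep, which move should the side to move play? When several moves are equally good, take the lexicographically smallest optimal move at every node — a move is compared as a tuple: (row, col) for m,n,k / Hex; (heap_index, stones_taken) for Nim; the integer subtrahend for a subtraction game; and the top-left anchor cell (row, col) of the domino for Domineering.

V's best at [...#./##.#.]: V02

ply 1, V at ...#./##.#. | V02=+1→..##./####.*; V04=-1→...##/##.##
ply 2, H at ..##./####. | H00=-1→####./####.*
ply 3, V at ####./####. | V04=+1→#####/#####*
ply 4: #####/##### is terminal -1 (H); from ...#./##.#. depth 6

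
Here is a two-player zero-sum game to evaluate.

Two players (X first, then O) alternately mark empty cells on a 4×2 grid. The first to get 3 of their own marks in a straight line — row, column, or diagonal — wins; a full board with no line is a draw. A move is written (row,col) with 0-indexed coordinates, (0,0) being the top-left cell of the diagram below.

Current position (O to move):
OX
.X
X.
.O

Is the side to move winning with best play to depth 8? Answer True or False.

ply 1, O at OX/.X/X./.O | (1,0)=-1→OX/OX/X./.O; (2,1)=+0→OX/.X/XO/.O*; (3,0)=-1→OX/.X/X./OO
ply 2, X at OX/.X/XO/.O | (1,0)=+0→OX/XX/XO/.O*; (3,0)=+0→OX/.X/XO/XO
ply 3, O at OX/XX/XO/.O | (3,0)=+0→OX/XX/XO/OO*
ply 4: OX/XX/XO/OO is terminal +0 (X); from OX/.X/X./.O depth 8

O winning at [OX/.X/X./.O]: False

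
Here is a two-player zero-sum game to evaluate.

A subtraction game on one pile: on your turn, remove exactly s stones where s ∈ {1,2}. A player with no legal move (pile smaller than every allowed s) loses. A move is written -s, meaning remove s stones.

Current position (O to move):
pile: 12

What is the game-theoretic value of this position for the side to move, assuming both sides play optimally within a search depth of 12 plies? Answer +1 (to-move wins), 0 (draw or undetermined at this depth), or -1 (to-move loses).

ply 1, O at 12 | -1=-1→11*; -2=-1→10
ply 2, X at 11 | -1=-1→10; -2=+1→9*
ply 3, O at 9 | -1=-1→8*; -2=-1→7
ply 4, X at 8 | -1=-1→7; -2=+1→6*
ply 5, O at 6 | -1=-1→5*; -2=-1→4
ply 6, X at 5 | -1=-1→4; -2=+1→3*
ply 7, O at 3 | -1=-1→2*; -2=-1→1
ply 8, X at 2 | -1=-1→1; -2=+1→0*
ply 9: 0 is terminal -1 (O); from 12 depth 12

value(12, O) = -1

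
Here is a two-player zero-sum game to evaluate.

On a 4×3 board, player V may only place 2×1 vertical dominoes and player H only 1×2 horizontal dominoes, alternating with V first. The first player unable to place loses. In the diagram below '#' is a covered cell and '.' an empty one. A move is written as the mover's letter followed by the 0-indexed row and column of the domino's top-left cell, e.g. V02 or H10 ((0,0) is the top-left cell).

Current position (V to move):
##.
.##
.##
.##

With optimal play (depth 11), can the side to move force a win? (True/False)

p1 V@[##./.##/.##/.##]: V10[##./###/###/.##]+1* V20[##./.##/###/###]+1
p2 H@[##./###/###/.##] terminal -1; root [##./.##/.##/.##] d11

V winning at [##./.##/.##/.##]: True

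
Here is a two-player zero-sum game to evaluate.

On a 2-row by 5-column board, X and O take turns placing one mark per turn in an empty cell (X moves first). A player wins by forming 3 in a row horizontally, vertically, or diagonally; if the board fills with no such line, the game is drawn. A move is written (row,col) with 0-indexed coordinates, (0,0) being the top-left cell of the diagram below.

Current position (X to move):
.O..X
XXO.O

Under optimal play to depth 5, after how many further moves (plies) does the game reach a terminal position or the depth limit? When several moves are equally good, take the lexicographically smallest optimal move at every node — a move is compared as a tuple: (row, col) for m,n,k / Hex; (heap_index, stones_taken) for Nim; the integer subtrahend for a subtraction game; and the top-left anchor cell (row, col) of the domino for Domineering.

ply 1, X at .O..X/XXO.O | (0,0)=-1→XO..X/XXO.O*; (0,2)=-1→.OX.X/XXO.O; (0,3)=-1→.O.XX/XXO.O; (1,3)=-1→.O..X/XXOXO
ply 2, O at XO..X/XXO.O | (0,2)=+1→XOO.X/XXO.O*; (0,3)=+1→XO.OX/XXO.O; (1,3)=+1→XO..X/XXOOO
ply 3, X at XOO.X/XXO.O | (0,3)=-1→XOOXX/XXO.O*; (1,3)=-1→XOO.X/XXOXO
ply 4, O at XOOXX/XXO.O | (1,3)=+1→XOOXX/XXOOO*
ply 5: XOOXX/XXOOO is terminal -1 (X); from .O..X/XXO.O depth 5

PV length from [.O..X/XXO.O]: 4 plies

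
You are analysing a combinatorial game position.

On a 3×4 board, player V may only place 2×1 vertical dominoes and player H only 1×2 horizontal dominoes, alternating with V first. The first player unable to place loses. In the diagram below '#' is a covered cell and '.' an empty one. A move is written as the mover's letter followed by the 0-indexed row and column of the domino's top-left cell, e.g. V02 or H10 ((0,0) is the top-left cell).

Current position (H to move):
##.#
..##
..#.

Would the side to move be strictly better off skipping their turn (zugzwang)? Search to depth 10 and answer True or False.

zugzwang(##.#/..##/..#., H) = False

p1 H@[##.#/..##/..#.]: H10[##.#/####/..#.]+1* H20[##.#/..##/###.]+1
p2 V@[##.#/####/..#.] terminal -1; root [##.#/..##/..#.] d10
suppose H passes — search the same position with V to move:
pass> p1 V@[##.#/..##/..#.]: V10[##.#/#.##/#.#.]+1* V11[##.#/.###/.##.]+1
pass> p2 H@[##.#/#.##/#.#.] terminal -1; root [##.#/..##/..#.] d10
for H: play +1, pass -1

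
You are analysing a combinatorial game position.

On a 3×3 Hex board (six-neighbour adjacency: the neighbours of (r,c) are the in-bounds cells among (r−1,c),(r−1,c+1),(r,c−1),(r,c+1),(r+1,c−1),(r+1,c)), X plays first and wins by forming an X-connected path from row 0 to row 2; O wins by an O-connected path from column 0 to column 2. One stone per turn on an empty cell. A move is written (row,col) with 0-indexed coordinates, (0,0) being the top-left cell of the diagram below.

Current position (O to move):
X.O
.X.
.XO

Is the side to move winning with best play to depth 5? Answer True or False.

O winning at [X.O/.X./.XO]: False

ply 1, O at X.O/.X./.XO | (0,1)=-1→XOO/.X./.XO*; (1,0)=-1→X.O/OX./.XO; (1,2)=-1→X.O/.XO/.XO; (2,0)=-1→X.O/.X./OXO
ply 2, X at XOO/.X./.XO | (1,0)=+1→XOO/XX./.XO*; (1,2)=-1→XOO/.XX/.XO; (2,0)=-1→XOO/.X./XXO
ply 3: XOO/XX./.XO is terminal -1 (O); from X.O/.X./.XO depth 5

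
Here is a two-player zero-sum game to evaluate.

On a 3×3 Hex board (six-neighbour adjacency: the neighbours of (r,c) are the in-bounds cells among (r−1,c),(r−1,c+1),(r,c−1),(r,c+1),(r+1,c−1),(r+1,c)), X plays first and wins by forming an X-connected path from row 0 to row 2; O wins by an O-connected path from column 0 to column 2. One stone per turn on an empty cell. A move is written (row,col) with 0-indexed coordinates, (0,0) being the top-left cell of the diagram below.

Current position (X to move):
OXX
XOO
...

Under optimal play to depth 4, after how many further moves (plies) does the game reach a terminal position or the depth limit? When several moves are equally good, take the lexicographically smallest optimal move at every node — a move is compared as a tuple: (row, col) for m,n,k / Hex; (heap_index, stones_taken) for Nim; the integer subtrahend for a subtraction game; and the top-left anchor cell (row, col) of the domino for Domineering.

PV length from [OXX/XOO/...]: 1 ply

p1 X@[OXX/XOO/...]: (2,0)[OXX/XOO/X..]+1* (2,1)[OXX/XOO/.X.]-1 (2,2)[OXX/XOO/..X]-1
p2 O@[OXX/XOO/X..] terminal -1; root [OXX/XOO/...] d4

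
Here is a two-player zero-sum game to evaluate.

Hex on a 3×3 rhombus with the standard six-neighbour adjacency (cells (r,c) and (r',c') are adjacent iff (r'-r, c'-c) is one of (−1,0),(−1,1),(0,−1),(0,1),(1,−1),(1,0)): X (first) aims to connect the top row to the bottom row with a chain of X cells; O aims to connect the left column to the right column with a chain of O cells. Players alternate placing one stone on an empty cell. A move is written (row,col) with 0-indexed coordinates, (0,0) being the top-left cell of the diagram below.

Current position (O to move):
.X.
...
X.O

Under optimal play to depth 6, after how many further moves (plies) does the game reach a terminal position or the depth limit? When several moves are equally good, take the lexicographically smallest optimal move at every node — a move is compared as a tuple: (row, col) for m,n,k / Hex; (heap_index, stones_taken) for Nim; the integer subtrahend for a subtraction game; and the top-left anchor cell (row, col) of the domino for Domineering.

[.X./.../X.O] O move#1: (0,0):-1/OX./.../X.O*, (0,2):-1/.XO/.../X.O, (1,0):-1/.X./O../X.O, (1,1):-1/.X./.O./X.O, (1,2):-1/.X./..O/X.O, (2,1):-1/.X./.../XOO
[OX./.../X.O] X move#2: (0,2):+1/OXX/.../X.O*, (1,0):+1/OX./X../X.O, (1,1):+1/OX./.X./X.O, (1,2):+1/OX./..X/X.O, (2,1):+1/OX./.../XXO
[OXX/.../X.O] O move#3: (1,0):-1/OXX/O../X.O*, (1,1):-1/OXX/.O./X.O, (1,2):-1/OXX/..O/X.O, (2,1):-1/OXX/.../XOO
[OXX/O../X.O] X move#4: (1,1):+1/OXX/OX./X.O*, (1,2):+1/OXX/O.X/X.O, (2,1):+1/OXX/O../XXO
[OXX/OX./X.O] end (terminal -1, O#5); searched .X./.../X.O to 6

PV length from [.X./.../X.O]: 4 plies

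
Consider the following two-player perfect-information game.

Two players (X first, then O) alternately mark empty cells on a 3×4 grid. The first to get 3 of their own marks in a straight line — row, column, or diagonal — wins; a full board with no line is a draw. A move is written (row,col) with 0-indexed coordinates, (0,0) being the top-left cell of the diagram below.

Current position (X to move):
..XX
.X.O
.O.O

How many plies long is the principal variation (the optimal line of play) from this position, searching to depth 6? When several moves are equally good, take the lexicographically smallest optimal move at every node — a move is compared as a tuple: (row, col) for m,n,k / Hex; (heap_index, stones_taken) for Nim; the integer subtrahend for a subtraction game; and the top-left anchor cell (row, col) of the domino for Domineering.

p1 X@[..XX/.X.O/.O.O]: (0,0)[X.XX/.X.O/.O.O]-1 (0,1)[.XXX/.X.O/.O.O]+1* (1,0)[..XX/XX.O/.O.O]-1 (1,2)[..XX/.XXO/.O.O]-1 (2,0)[..XX/.X.O/XO.O]+1 (2,2)[..XX/.X.O/.OXO]+1
p2 O@[.XXX/.X.O/.O.O] terminal -1; root [..XX/.X.O/.O.O] d6

PV length from [..XX/.X.O/.O.O]: 1 ply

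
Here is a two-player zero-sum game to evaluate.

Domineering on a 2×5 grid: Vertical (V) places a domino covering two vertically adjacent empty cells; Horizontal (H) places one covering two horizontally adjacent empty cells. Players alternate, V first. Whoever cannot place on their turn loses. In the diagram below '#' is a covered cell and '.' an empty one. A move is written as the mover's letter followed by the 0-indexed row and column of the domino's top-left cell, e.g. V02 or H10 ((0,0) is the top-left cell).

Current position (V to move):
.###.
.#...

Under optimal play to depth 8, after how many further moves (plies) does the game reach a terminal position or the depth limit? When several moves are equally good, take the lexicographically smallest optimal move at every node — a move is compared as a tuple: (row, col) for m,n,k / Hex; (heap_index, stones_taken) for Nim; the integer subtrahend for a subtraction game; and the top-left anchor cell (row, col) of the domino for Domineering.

[.###./.#...] V move#1: V00:-1/####./##..., V04:+1/.####/.#..#*
[.####/.#..#] H move#2: H12:-1/.####/.####*
[.####/.####] V move#3: V00:+1/#####/#####*
[#####/#####] end (terminal -1, H#4); searched .###./.#... to 8

PV length from [.###./.#...]: 3 plies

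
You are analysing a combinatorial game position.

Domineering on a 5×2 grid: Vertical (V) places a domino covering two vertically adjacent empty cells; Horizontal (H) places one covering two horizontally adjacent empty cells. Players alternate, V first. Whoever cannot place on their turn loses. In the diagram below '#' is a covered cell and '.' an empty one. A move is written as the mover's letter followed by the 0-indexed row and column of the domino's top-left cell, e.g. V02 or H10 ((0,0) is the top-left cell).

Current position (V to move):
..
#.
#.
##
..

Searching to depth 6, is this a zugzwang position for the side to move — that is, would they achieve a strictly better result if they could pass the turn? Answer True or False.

zugzwang(../#./#./##/.., V) = False

p1 V@[../#./#./##/..]: V01[.#/##/#./##/..]-1* V11[../##/##/##/..]-1
p2 H@[.#/##/#./##/..]: H40[.#/##/#./##/##]+1*
p3 V@[.#/##/#./##/##] terminal -1; root [../#./#./##/..] d6
if V skipped the turn, H would face:
~ p1 H@[../#./#./##/..]: H00[##/#./#./##/..]+1* H40[../#./#./##/##]-1
~ p2 V@[##/#./#./##/..]: V11[##/##/##/##/..]-1*
~ p3 H@[##/##/##/##/..]: H40[##/##/##/##/##]+1*
~ p4 V@[##/##/##/##/##] terminal -1; root [../#./#./##/..] d6
compare (V): move=-1 vs pass=-1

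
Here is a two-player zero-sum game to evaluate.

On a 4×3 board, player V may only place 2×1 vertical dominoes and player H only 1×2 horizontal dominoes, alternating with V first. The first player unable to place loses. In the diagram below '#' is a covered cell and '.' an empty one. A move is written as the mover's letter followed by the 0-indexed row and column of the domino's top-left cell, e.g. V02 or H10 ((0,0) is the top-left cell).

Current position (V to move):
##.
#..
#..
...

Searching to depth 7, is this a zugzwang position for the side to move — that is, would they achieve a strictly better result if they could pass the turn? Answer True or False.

zugzwang(##./#../#../..., V) = False

[##./#../#../...] V move#1: V02:-1/###/#.#/#../..., V11:+1/##./##./##./...*, V12:+1/##./#.#/#.#/..., V21:+1/##./#../##./.#., V22:+1/##./#../#.#/..#
[##./##./##./...] H move#2: H30:-1/##./##./##./##.*, H31:-1/##./##./##./.##
[##./##./##./##.] V move#3: V02:+1/###/###/##./##.*, V12:+1/##./###/###/##., V22:+1/##./##./###/###
[###/###/##./##.] end (terminal -1, H#4); searched ##./#../#../... to 7
if V skipped the turn, H would face:
~ [##./#../#../...] H move#1: H11:-1/##./###/#../..., H21:+1/##./#../###/...*, H30:-1/##./#../#../##., H31:-1/##./#../#../.##
~ [##./#../###/...] V move#2: V02:-1/###/#.#/###/...*
~ [###/#.#/###/...] H move#3: H30:+1/###/#.#/###/##.*, H31:+1/###/#.#/###/.##
~ [###/#.#/###/##.] end (terminal -1, V#4); searched ##./#../#../... to 7
compare (V): move=+1 vs pass=-1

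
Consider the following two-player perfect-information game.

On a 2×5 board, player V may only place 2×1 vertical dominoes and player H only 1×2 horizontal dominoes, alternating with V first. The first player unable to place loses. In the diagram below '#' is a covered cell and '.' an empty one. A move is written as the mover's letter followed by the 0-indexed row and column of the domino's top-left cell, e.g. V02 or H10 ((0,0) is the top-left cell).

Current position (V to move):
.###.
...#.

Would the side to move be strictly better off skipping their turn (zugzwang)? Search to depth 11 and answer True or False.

zugzwang(.###./...#., V) = False

ply 1, V at .###./...#. | V00=+1→####./#..#.*; V04=-1→.####/...##
ply 2, H at ####./#..#. | H11=-1→####./####.*
ply 3, V at ####./####. | V04=+1→#####/#####*
ply 4: #####/##### is terminal -1 (H); from .###./...#. depth 11
pass branch (H moves first from the same position):
  | ply 1, H at .###./...#. | H10=-1→.###./##.#.*; H11=-1→.###./.###.
  | ply 2, V at .###./##.#. | V04=+1→.####/##.##*
  | ply 3: .####/##.## is terminal -1 (H); from .###./...#. depth 11
V moving scores +1; V passing scores +1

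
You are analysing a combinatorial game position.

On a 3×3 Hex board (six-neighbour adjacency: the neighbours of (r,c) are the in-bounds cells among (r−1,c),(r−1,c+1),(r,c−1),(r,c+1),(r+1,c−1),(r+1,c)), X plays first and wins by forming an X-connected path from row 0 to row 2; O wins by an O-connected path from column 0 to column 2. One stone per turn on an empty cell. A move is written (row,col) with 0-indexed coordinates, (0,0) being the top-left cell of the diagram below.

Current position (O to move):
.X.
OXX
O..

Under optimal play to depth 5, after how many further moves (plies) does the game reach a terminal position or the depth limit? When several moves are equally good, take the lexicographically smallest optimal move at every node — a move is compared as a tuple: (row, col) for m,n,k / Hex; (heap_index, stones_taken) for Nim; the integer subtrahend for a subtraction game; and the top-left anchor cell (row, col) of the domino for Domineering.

ply 1, O at .X./OXX/O.. | (0,0)=-1→OX./OXX/O..*; (0,2)=-1→.XO/OXX/O..; (2,1)=-1→.X./OXX/OO.; (2,2)=-1→.X./OXX/O.O
ply 2, X at OX./OXX/O.. | (0,2)=+1→OXX/OXX/O..*; (2,1)=+1→OX./OXX/OX.; (2,2)=+1→OX./OXX/O.X
ply 3, O at OXX/OXX/O.. | (2,1)=-1→OXX/OXX/OO.*; (2,2)=-1→OXX/OXX/O.O
ply 4, X at OXX/OXX/OO. | (2,2)=+1→OXX/OXX/OOX*
ply 5: OXX/OXX/OOX is terminal -1 (O); from .X./OXX/O.. depth 5

PV length from [.X./OXX/O..]: 4 plies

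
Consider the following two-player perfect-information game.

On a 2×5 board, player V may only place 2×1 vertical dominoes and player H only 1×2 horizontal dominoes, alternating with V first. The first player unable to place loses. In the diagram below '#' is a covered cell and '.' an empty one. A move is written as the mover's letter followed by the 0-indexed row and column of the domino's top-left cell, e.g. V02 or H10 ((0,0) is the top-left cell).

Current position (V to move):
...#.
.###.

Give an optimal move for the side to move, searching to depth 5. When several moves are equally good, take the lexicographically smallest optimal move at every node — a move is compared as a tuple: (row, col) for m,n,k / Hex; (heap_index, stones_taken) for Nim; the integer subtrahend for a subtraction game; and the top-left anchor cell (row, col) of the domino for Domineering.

ply 1, V at ...#./.###. | V00=+1→#..#./####.*; V04=-1→...##/.####
ply 2, H at #..#./####. | H01=-1→####./####.*
ply 3, V at ####./####. | V04=+1→#####/#####*
ply 4: #####/##### is terminal -1 (H); from ...#./.###. depth 5

V's best at [...#./.###.]: V00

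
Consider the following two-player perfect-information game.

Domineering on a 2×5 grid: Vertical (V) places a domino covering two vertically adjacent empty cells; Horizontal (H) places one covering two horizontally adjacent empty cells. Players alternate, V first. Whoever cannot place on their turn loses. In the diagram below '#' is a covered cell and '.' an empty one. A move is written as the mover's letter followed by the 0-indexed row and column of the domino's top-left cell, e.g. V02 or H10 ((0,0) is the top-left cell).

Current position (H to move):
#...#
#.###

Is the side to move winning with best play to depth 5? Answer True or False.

H winning at [#...#/#.###]: True

[#...#/#.###] H move#1: H01:+1/###.#/#.###*, H02:-1/#.###/#.###
[###.#/#.###] end (terminal -1, V#2); searched #...#/#.### to 5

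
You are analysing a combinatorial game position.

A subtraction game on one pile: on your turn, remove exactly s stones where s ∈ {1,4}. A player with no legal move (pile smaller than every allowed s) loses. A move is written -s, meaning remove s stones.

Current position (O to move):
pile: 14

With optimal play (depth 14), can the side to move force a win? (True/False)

O winning at [14]: True

[14] O move#1: -1:-1/13, -4:+1/10*
[10] X move#2: -1:-1/9*, -4:-1/6
[9] O move#3: -1:-1/8, -4:+1/5*
[5] X move#4: -1:-1/4*, -4:-1/1
[4] O move#5: -1:-1/3, -4:+1/0*
[0] end (terminal -1, X#6); searched 14 to 14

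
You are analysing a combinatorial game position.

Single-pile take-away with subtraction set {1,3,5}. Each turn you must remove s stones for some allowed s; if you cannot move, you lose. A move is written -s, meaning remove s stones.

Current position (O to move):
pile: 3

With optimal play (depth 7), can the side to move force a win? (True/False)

ply 1, O at 3 | -1=+1→2*; -3=+1→0
ply 2, X at 2 | -1=-1→1*
ply 3, O at 1 | -1=+1→0*
ply 4: 0 is terminal -1 (X); from 3 depth 7

O winning at [3]: True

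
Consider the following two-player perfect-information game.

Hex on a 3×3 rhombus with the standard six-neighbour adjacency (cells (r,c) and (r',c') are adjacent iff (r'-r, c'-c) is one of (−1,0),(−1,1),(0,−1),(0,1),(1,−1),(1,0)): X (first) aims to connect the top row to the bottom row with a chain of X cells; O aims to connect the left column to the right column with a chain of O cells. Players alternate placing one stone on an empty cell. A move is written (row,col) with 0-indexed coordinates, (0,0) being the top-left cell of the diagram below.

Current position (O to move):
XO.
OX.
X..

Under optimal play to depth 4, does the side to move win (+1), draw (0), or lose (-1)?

ply 1, O at XO./OX./X.. | (0,2)=+1→XOO/OX./X..*; (1,2)=-1→XO./OXO/X..; (2,1)=-1→XO./OX./XO.; (2,2)=-1→XO./OX./X.O
ply 2: XOO/OX./X.. is terminal -1 (X); from XO./OX./X.. depth 4

value(XO./OX./X.., O) = +1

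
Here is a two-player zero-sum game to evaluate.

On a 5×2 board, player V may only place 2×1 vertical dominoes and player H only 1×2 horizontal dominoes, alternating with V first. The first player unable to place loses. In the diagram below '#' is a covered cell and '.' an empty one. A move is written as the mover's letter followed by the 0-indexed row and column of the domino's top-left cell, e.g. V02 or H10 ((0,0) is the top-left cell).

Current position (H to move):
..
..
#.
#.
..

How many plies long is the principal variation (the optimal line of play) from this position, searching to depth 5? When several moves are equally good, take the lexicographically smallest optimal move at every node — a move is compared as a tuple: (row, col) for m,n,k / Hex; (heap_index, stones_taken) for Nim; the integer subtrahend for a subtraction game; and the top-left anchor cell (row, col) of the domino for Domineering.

PV length from [../../#./#./..]: 3 plies

[../../#./#./..] H move#1: H00:+1/##/../#./#./..*, H10:+1/../##/#./#./.., H40:-1/../../#./#./##
[##/../#./#./..] V move#2: V11:-1/##/.#/##/#./..*, V21:-1/##/../##/##/.., V31:-1/##/../#./##/.#
[##/.#/##/#./..] H move#3: H40:+1/##/.#/##/#./##*
[##/.#/##/#./##] end (terminal -1, V#4); searched ../../#./#./.. to 5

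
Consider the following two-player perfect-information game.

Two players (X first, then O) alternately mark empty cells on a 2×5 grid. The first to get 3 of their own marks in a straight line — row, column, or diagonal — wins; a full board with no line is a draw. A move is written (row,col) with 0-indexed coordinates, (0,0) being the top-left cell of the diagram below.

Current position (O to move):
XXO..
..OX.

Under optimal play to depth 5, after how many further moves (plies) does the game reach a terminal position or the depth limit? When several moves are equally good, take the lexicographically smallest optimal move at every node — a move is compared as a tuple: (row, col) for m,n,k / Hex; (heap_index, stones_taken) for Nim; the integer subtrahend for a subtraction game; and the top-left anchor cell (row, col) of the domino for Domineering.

ply 1, O at XXO../..OX. | (0,3)=+0→XXOO./..OX.*; (0,4)=+0→XXO.O/..OX.; (1,0)=+0→XXO../O.OX.; (1,1)=+0→XXO../.OOX.; (1,4)=+0→XXO../..OXO
ply 2, X at XXOO./..OX. | (0,4)=+0→XXOOX/..OX.*; (1,0)=-1→XXOO./X.OX.; (1,1)=-1→XXOO./.XOX.; (1,4)=-1→XXOO./..OXX
ply 3, O at XXOOX/..OX. | (1,0)=+0→XXOOX/O.OX.*; (1,1)=+0→XXOOX/.OOX.; (1,4)=+0→XXOOX/..OXO
ply 4, X at XXOOX/O.OX. | (1,1)=+0→XXOOX/OXOX.*; (1,4)=-1→XXOOX/O.OXX
ply 5, O at XXOOX/OXOX. | (1,4)=+0→XXOOX/OXOXO*
ply 6: XXOOX/OXOXO is terminal +0 (X); from XXO../..OX. depth 5

PV length from [XXO../..OX.]: 5 plies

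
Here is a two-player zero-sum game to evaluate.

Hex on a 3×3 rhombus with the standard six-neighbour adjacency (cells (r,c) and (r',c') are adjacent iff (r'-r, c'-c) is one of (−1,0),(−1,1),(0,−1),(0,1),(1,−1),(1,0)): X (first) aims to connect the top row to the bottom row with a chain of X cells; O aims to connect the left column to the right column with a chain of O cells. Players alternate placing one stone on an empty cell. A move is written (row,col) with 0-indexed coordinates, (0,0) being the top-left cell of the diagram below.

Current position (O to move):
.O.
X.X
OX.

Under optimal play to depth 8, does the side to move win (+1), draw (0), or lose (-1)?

ply 1, O at .O./X.X/OX. | (0,0)=-1→OO./X.X/OX.; (0,2)=+1→.OO/X.X/OX.*; (1,1)=-1→.O./XOX/OX.; (2,2)=-1→.O./X.X/OXO
ply 2, X at .OO/X.X/OX. | (0,0)=-1→XOO/X.X/OX.*; (1,1)=-1→.OO/XXX/OX.; (2,2)=-1→.OO/X.X/OXX
ply 3, O at XOO/X.X/OX. | (1,1)=+1→XOO/XOX/OX.*; (2,2)=-1→XOO/X.X/OXO
ply 4: XOO/XOX/OX. is terminal -1 (X); from .O./X.X/OX. depth 8

value(.O./X.X/OX., O) = +1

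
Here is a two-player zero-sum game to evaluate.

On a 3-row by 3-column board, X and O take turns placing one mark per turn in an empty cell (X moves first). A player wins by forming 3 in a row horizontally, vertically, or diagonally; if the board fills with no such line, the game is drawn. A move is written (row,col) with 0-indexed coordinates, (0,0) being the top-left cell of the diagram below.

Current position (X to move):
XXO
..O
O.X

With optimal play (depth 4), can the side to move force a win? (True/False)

X winning at [XXO/..O/O.X]: True

[XXO/..O/O.X] X move#1: (1,0):-1/XXO/X.O/O.X, (1,1):+1/XXO/.XO/O.X*, (2,1):-1/XXO/..O/OXX
[XXO/.XO/O.X] end (terminal -1, O#2); searched XXO/..O/O.X to 4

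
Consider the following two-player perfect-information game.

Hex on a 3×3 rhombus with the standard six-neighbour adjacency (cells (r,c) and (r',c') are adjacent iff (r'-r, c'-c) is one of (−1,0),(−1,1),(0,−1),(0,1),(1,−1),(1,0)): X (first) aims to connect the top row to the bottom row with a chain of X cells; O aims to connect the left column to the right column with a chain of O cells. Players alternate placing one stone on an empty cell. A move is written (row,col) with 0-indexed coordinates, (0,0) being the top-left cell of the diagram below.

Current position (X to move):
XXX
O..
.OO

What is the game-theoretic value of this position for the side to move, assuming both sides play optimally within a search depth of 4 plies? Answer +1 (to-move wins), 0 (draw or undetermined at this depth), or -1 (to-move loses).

value(XXX/O../.OO, X) = -1

ply 1, X at XXX/O../.OO | (1,1)=-1→XXX/OX./.OO*; (1,2)=-1→XXX/O.X/.OO; (2,0)=-1→XXX/O../XOO
ply 2, O at XXX/OX./.OO | (1,2)=-1→XXX/OXO/.OO; (2,0)=+1→XXX/OX./OOO*
ply 3: XXX/OX./OOO is terminal -1 (X); from XXX/O../.OO depth 4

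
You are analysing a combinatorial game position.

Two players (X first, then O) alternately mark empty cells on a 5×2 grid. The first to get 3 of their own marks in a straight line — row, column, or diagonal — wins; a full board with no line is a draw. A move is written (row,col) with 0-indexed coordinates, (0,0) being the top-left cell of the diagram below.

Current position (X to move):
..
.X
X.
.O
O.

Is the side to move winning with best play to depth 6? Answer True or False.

X winning at [../.X/X./.O/O.]: True

p1 X@[../.X/X./.O/O.]: (0,0)[X./.X/X./.O/O.]+0 (0,1)[.X/.X/X./.O/O.]+0 (1,0)[../XX/X./.O/O.]+1* (2,1)[../.X/XX/.O/O.]+1 (3,0)[../.X/X./XO/O.]+0 (4,1)[../.X/X./.O/OX]+0
p2 O@[../XX/X./.O/O.]: (0,0)[O./XX/X./.O/O.]-1* (0,1)[.O/XX/X./.O/O.]-1 (2,1)[../XX/XO/.O/O.]-1 (3,0)[../XX/X./OO/O.]-1 (4,1)[../XX/X./.O/OO]-1
p3 X@[O./XX/X./.O/O.]: (0,1)[OX/XX/X./.O/O.]+1* (2,1)[O./XX/XX/.O/O.]+1 (3,0)[O./XX/X./XO/O.]+1 (4,1)[O./XX/X./.O/OX]+0
p4 O@[OX/XX/X./.O/O.]: (2,1)[OX/XX/XO/.O/O.]-1* (3,0)[OX/XX/X./OO/O.]-1 (4,1)[OX/XX/X./.O/OO]-1
p5 X@[OX/XX/XO/.O/O.]: (3,0)[OX/XX/XO/XO/O.]+1* (4,1)[OX/XX/XO/.O/OX]+0
p6 O@[OX/XX/XO/XO/O.] terminal -1; root [../.X/X./.O/O.] d6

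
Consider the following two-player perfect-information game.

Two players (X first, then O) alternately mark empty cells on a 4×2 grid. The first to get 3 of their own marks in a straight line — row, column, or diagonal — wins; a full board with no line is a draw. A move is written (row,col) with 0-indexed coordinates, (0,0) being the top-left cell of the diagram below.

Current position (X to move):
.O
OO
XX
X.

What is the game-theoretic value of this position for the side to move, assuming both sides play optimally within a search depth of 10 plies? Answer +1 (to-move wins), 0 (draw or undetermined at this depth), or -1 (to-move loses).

value(.O/OO/XX/X., X) = 0

ply 1, X at .O/OO/XX/X. | (0,0)=+0→XO/OO/XX/X.*; (3,1)=+0→.O/OO/XX/XX
ply 2, O at XO/OO/XX/X. | (3,1)=+0→XO/OO/XX/XO*
ply 3: XO/OO/XX/XO is terminal +0 (X); from .O/OO/XX/X. depth 10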